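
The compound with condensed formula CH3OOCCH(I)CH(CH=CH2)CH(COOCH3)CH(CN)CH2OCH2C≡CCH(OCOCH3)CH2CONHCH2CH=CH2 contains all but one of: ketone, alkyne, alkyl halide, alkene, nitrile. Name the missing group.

alkyne: present (C≡C — C≡C triple bond → alkyne).
nitrile: present (CH(CN) — pendant –C≡N: nitrile).
alkyl halide: present (CH(I) — halogen on an sp³ carbon → alkyl halide).
alkene: present (CH(CH=CH2) — pendant –CH=CH2: C=C double bond → alkene).
ketone: absent. In each of CH3OOC, CH(COOCH3) and CH(OCOCH3), the C=O is bonded to an –O–C group, which defines an ester, not a ketone. In CH2CONHCH2, the C=O is bonded to nitrogen, which defines an amide, not a ketone.

ketone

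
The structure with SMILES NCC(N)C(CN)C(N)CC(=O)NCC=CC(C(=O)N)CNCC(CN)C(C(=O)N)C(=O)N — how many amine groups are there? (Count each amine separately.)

6

Reading the structure from left to right:
  H2NCH2: –NH2 on an sp³ carbon with no adjacent C=O → amine.
  CH(NH2): –NH2 on an sp³ carbon with no adjacent C=O → amine.
  CH(CH2NH2): pendant –CH2NH2: N on sp³ C, no adjacent C=O → amine.
  CH(NH2): –NH2 on an sp³ carbon with no adjacent C=O → amine.
  CH2CONHCH2: –C(=O)–N– linkage → amide (the N is not an amine).
  CH=CH: C=C double bond → alkene.
  CH(CONH2): pendant –CONH2: carbonyl C bonded to C and N → amide.
  CH2NHCH2: C–N–C with sp³ carbons and no adjacent C=O → amine (secondary).
  CH(CH2NH2): pendant –CH2NH2: N on sp³ C, no adjacent C=O → amine.
  CH(CONH2): pendant –CONH2: carbonyl C bonded to C and N → amide.
  CONH2: –C(=O)NH2: carbonyl C bonded to C and to N → amide (the N is not a separate amine).
Amine appears at: H2NCH2, CH(NH2), CH(CH2NH2), CH(NH2), CH2NHCH2, CH(CH2NH2) → 6.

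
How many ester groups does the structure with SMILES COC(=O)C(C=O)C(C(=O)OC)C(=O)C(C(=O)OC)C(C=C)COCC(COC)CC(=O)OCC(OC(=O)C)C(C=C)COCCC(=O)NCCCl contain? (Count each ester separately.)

CH3O–C(=O)–: carbonyl C bonded to C and to –OCH3 → ester (not ketone + ether).
pendant –CHO: carbonyl C bonded to C and H → aldehyde.
pendant –COOCH3: carbonyl C bonded to C and –OCH3 → ester.
–C(=O)– with carbon on both sides → ketone.
pendant –COOCH3: carbonyl C bonded to C and –OCH3 → ester.
pendant –CH=CH2: C=C double bond → alkene.
C–O–C with sp³ carbons on both sides and no adjacent C=O → ether.
pendant –CH2OCH3: C–O–C linkage → ether.
–C(=O)–O–C with C on the carbonyl side → ester.
pendant –OC(=O)CH3: an acyloxy group → ester.
pendant –CH=CH2: C=C double bond → alkene.
C–O–C with sp³ carbons on both sides and no adjacent C=O → ether.
–C(=O)–N– linkage → amide (the N is not an amine).
halogen on an sp³ carbon → alkyl halide.
Ester appears at: CH3OOC, CH(COOCH3), CH(COOCH3), CH2COOCH2, CH(OCOCH3) → 5.

5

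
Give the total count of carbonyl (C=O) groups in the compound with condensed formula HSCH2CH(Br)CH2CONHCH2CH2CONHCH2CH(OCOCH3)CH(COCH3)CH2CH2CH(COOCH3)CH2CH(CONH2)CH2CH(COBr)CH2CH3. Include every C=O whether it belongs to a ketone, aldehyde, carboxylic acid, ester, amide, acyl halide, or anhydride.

CH2CONHCH2: amide, 1 C=O (running total 1).
CH2CONHCH2: amide, 1 C=O (running total 2).
CH(OCOCH3): ester, 1 C=O (running total 3).
CH(COCH3): ketone, 1 C=O (running total 4).
CH(COOCH3): ester, 1 C=O (running total 5).
CH(CONH2): amide, 1 C=O (running total 6).
CH(COBr): acyl halide, 1 C=O (running total 7).

7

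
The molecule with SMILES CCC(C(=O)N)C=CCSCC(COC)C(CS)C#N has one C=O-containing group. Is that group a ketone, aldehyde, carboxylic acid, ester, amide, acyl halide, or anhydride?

amide

The carbonyl is in the CH(CONH2) segment: pendant –CONH2: carbonyl C bonded to C and N → amide.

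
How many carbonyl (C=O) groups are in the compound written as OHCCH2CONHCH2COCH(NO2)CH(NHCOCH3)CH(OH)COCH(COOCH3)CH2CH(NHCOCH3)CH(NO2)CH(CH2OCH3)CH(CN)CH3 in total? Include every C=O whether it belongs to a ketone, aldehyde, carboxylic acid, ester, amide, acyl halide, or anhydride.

7

OHC: aldehyde, 1 C=O (running total 1).
CH2CONHCH2: amide, 1 C=O (running total 2).
CO: ketone, 1 C=O (running total 3).
CH(NHCOCH3): amide, 1 C=O (running total 4).
CO: ketone, 1 C=O (running total 5).
CH(COOCH3): ester, 1 C=O (running total 6).
CH(NHCOCH3): amide, 1 C=O (running total 7).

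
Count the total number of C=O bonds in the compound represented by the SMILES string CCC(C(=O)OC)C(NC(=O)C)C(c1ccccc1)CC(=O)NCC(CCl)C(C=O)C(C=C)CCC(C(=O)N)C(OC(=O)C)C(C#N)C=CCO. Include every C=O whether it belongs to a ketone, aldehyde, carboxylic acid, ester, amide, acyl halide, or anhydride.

6

CH(COOCH3): ester, 1 C=O (running total 1).
CH(NHCOCH3): amide, 1 C=O (running total 2).
CH2CONHCH2: amide, 1 C=O (running total 3).
CH(CHO): aldehyde, 1 C=O (running total 4).
CH(CONH2): amide, 1 C=O (running total 5).
CH(OCOCH3): ester, 1 C=O (running total 6).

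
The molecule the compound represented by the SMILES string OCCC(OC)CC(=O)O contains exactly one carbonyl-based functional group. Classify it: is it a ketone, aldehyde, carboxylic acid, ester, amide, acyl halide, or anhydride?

carboxylic acid

The carbonyl is in the COOH segment: –COOH: carbonyl C bonded to –OH and C → carboxylic acid (the –OH is not a separate alcohol).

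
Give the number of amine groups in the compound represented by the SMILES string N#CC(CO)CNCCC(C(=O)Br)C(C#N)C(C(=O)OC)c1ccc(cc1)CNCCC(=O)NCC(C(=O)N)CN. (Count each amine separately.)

3

Taking each segment in turn:
  N≡C: N≡C–: carbon triple-bonded to nitrogen → nitrile.
  CH(CH2OH): pendant –CH2OH on an sp³ backbone C → alcohol.
  CH2NHCH2: C–N–C with sp³ carbons and no adjacent C=O → amine (secondary).
  CH(COBr): pendant –C(=O)X: carbonyl C bonded to C and halogen → acyl halide.
  CH(CN): pendant –C≡N: nitrile.
  CH(COOCH3): pendant –COOCH3: carbonyl C bonded to C and –OCH3 → ester.
  C6H4: para-disubstituted benzene ring → arene.
  CH2NHCH2: C–N–C with sp³ carbons and no adjacent C=O → amine (secondary).
  CH2CONHCH2: –C(=O)–N– linkage → amide (the N is not an amine).
  CH(CONH2): pendant –CONH2: carbonyl C bonded to C and N → amide.
  CH2NH2: –NH2 on an sp³ carbon with no adjacent C=O → amine.
Amine appears at: CH2NHCH2, CH2NHCH2, CH2NH2 → 3.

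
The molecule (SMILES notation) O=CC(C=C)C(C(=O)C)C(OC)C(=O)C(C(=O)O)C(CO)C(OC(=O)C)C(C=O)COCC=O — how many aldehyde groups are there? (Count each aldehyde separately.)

3

terminal –CHO: carbonyl C bonded to H and C → aldehyde.
pendant –CH=CH2: C=C double bond → alkene.
pendant –COCH3: carbonyl C bonded to two carbons → ketone.
pendant –OCH3: C–O–C with sp³ C, no adjacent C=O → ether.
–C(=O)– with carbon on both sides → ketone.
pendant –COOH: carbonyl C bonded to C and –OH → carboxylic acid.
pendant –CH2OH on an sp³ backbone C → alcohol.
pendant –OC(=O)CH3: an acyloxy group → ester.
pendant –CHO: carbonyl C bonded to C and H → aldehyde.
C–O–C with sp³ carbons on both sides and no adjacent C=O → ether.
terminal –CHO: carbonyl C bonded to H and C → aldehyde.
Aldehyde appears at: OHC, CH(CHO), CHO → 3.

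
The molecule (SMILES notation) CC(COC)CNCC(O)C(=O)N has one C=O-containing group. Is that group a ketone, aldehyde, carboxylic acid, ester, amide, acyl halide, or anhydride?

The carbonyl is in the CONH2 segment: –C(=O)NH2: carbonyl C bonded to C and to N → amide (the N is not a separate amine).

amide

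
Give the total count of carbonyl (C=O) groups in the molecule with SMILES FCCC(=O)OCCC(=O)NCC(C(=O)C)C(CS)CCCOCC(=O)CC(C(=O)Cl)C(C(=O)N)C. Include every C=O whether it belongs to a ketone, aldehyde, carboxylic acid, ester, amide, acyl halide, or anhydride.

6

CH2COOCH2: ester, 1 C=O (running total 1).
CH2CONHCH2: amide, 1 C=O (running total 2).
CH(COCH3): ketone, 1 C=O (running total 3).
CO: ketone, 1 C=O (running total 4).
CH(COCl): acyl halide, 1 C=O (running total 5).
CH(CONH2): amide, 1 C=O (running total 6).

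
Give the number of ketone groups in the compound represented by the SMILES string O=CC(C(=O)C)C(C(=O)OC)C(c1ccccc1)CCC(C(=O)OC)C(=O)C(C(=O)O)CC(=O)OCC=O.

2

Reading the structure from left to right:
  OHC: terminal –CHO: carbonyl C bonded to H and C → aldehyde.
  CH(COCH3): pendant –COCH3: carbonyl C bonded to two carbons → ketone.
  CH(COOCH3): pendant –COOCH3: carbonyl C bonded to C and –OCH3 → ester.
  CH(C6H5): pendant –C6H5: benzene ring → arene.
  CH(COOCH3): pendant –COOCH3: carbonyl C bonded to C and –OCH3 → ester.
  CO: –C(=O)– with carbon on both sides → ketone.
  CH(COOH): pendant –COOH: carbonyl C bonded to C and –OH → carboxylic acid.
  CH2COOCH2: –C(=O)–O–C with C on the carbonyl side → ester.
  CHO: terminal –CHO: carbonyl C bonded to H and C → aldehyde.
Ketone appears at: CH(COCH3), CO → 2.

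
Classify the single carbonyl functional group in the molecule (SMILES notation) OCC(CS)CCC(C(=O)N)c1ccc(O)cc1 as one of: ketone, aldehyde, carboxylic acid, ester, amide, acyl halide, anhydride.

amide

The carbonyl is in the CH(CONH2) segment: pendant –CONH2: carbonyl C bonded to C and N → amide.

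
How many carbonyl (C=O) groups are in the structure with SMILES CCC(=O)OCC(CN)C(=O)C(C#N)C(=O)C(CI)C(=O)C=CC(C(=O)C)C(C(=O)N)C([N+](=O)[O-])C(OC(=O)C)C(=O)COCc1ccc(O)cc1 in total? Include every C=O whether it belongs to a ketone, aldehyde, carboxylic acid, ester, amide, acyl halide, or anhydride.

CH2COOCH2: ester, 1 C=O (running total 1).
CO: ketone, 1 C=O (running total 2).
CO: ketone, 1 C=O (running total 3).
CO: ketone, 1 C=O (running total 4).
CH(COCH3): ketone, 1 C=O (running total 5).
CH(CONH2): amide, 1 C=O (running total 6).
CH(OCOCH3): ester, 1 C=O (running total 7).
CO: ketone, 1 C=O (running total 8).

8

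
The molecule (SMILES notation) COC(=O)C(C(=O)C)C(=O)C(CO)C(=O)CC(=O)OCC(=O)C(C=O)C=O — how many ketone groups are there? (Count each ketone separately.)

4

CH3O–C(=O)–: carbonyl C bonded to C and to –OCH3 → ester (not ketone + ether).
pendant –COCH3: carbonyl C bonded to two carbons → ketone.
–C(=O)– with carbon on both sides → ketone.
pendant –CH2OH on an sp³ backbone C → alcohol.
–C(=O)– with carbon on both sides → ketone.
–C(=O)–O–C with C on the carbonyl side → ester.
–C(=O)– with carbon on both sides → ketone.
pendant –CHO: carbonyl C bonded to C and H → aldehyde.
terminal –CHO: carbonyl C bonded to H and C → aldehyde.
Ketone appears at: CH(COCH3), CO, CO, CO → 4.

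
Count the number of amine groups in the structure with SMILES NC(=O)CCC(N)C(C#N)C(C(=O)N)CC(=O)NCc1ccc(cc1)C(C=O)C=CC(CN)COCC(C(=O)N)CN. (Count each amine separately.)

Reading the structure from left to right:
  H2NCO: –C(=O)NH2: carbonyl C bonded to C and to N → amide (the N is not a separate amine).
  CH(NH2): –NH2 on an sp³ carbon with no adjacent C=O → amine.
  CH(CN): pendant –C≡N: nitrile.
  CH(CONH2): pendant –CONH2: carbonyl C bonded to C and N → amide.
  CH2CONHCH2: –C(=O)–N– linkage → amide (the N is not an amine).
  C6H4: para-disubstituted benzene ring → arene.
  CH(CHO): pendant –CHO: carbonyl C bonded to C and H → aldehyde.
  CH=CH: C=C double bond → alkene.
  CH(CH2NH2): pendant –CH2NH2: N on sp³ C, no adjacent C=O → amine.
  CH2OCH2: C–O–C with sp³ carbons on both sides and no adjacent C=O → ether.
  CH(CONH2): pendant –CONH2: carbonyl C bonded to C and N → amide.
  CH2NH2: –NH2 on an sp³ carbon with no adjacent C=O → amine.
Amine appears at: CH(NH2), CH(CH2NH2), CH2NH2 → 3.

3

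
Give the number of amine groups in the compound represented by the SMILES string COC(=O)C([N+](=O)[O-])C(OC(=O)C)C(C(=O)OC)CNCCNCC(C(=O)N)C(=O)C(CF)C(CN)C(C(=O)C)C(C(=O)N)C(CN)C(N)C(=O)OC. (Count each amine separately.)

Reading the structure from left to right:
  CH3OOC: CH3O–C(=O)–: carbonyl C bonded to C and to –OCH3 → ester (not ketone + ether).
  CH(NO2): –NO2 on an sp³ carbon → nitro (the N=O is not a carbonyl).
  CH(OCOCH3): pendant –OC(=O)CH3: an acyloxy group → ester.
  CH(COOCH3): pendant –COOCH3: carbonyl C bonded to C and –OCH3 → ester.
  CH2NHCH2: C–N–C with sp³ carbons and no adjacent C=O → amine (secondary).
  CH2NHCH2: C–N–C with sp³ carbons and no adjacent C=O → amine (secondary).
  CH(CONH2): pendant –CONH2: carbonyl C bonded to C and N → amide.
  CO: –C(=O)– with carbon on both sides → ketone.
  CH(CH2F): pendant –CH2X: halogen on sp³ carbon → alkyl halide.
  CH(CH2NH2): pendant –CH2NH2: N on sp³ C, no adjacent C=O → amine.
  CH(COCH3): pendant –COCH3: carbonyl C bonded to two carbons → ketone.
  CH(CONH2): pendant –CONH2: carbonyl C bonded to C and N → amide.
  CH(CH2NH2): pendant –CH2NH2: N on sp³ C, no adjacent C=O → amine.
  CH(NH2): –NH2 on an sp³ carbon with no adjacent C=O → amine.
  COOCH3: –C(=O)OCH3: carbonyl C bonded to C and to –OCH3 → ester (not ketone + ether).
Amine appears at: CH2NHCH2, CH2NHCH2, CH(CH2NH2), CH(CH2NH2), CH(NH2) → 5.

5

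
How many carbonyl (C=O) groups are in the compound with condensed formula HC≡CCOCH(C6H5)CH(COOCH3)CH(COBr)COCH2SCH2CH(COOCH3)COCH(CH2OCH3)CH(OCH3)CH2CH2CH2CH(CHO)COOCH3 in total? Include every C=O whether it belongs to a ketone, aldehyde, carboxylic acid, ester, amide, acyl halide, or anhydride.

CO: ketone, 1 C=O (running total 1).
CH(COOCH3): ester, 1 C=O (running total 2).
CH(COBr): acyl halide, 1 C=O (running total 3).
CO: ketone, 1 C=O (running total 4).
CH(COOCH3): ester, 1 C=O (running total 5).
CO: ketone, 1 C=O (running total 6).
CH(CHO): aldehyde, 1 C=O (running total 7).
COOCH3: ester, 1 C=O (running total 8).

8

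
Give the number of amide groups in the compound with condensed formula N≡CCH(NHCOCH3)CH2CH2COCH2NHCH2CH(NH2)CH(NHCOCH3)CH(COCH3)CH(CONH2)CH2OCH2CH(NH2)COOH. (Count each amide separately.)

3

N≡C–: carbon triple-bonded to nitrogen → nitrile.
pendant –NHC(=O)CH3: N bonded to a carbonyl → amide (not amine).
–C(=O)– with carbon on both sides → ketone.
C–N–C with sp³ carbons and no adjacent C=O → amine (secondary).
–NH2 on an sp³ carbon with no adjacent C=O → amine.
pendant –NHC(=O)CH3: N bonded to a carbonyl → amide (not amine).
pendant –COCH3: carbonyl C bonded to two carbons → ketone.
pendant –CONH2: carbonyl C bonded to C and N → amide.
C–O–C with sp³ carbons on both sides and no adjacent C=O → ether.
–NH2 on an sp³ carbon with no adjacent C=O → amine.
–COOH: carbonyl C bonded to –OH and C → carboxylic acid (the –OH is not a separate alcohol).
Amide appears at: CH(NHCOCH3), CH(NHCOCH3), CH(CONH2) → 3.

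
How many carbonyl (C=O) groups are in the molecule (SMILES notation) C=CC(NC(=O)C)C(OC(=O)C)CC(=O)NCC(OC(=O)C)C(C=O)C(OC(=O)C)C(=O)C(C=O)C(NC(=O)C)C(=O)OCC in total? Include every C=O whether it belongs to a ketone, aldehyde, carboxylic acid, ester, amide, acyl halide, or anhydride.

CH(NHCOCH3): amide, 1 C=O (running total 1).
CH(OCOCH3): ester, 1 C=O (running total 2).
CH2CONHCH2: amide, 1 C=O (running total 3).
CH(OCOCH3): ester, 1 C=O (running total 4).
CH(CHO): aldehyde, 1 C=O (running total 5).
CH(OCOCH3): ester, 1 C=O (running total 6).
CO: ketone, 1 C=O (running total 7).
CH(CHO): aldehyde, 1 C=O (running total 8).
CH(NHCOCH3): amide, 1 C=O (running total 9).
COOCH2CH3: ester, 1 C=O (running total 10).

10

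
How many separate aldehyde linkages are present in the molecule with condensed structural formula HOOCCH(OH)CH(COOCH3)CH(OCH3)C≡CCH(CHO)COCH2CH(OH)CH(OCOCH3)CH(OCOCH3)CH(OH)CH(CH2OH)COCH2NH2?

Reading the structure from left to right:
  HOOC: –COOH: carbonyl C bonded to –OH and C → carboxylic acid (the –OH is not a separate alcohol).
  CH(OH): –OH on an sp³ carbon → alcohol (secondary).
  CH(COOCH3): pendant –COOCH3: carbonyl C bonded to C and –OCH3 → ester.
  CH(OCH3): pendant –OCH3: C–O–C with sp³ C, no adjacent C=O → ether.
  C≡C: C≡C triple bond → alkyne.
  CH(CHO): pendant –CHO: carbonyl C bonded to C and H → aldehyde.
  CO: –C(=O)– with carbon on both sides → ketone.
  CH(OH): –OH on an sp³ carbon → alcohol (secondary).
  CH(OCOCH3): pendant –OC(=O)CH3: an acyloxy group → ester.
  CH(OCOCH3): pendant –OC(=O)CH3: an acyloxy group → ester.
  CH(OH): –OH on an sp³ carbon → alcohol (secondary).
  CH(CH2OH): pendant –CH2OH on an sp³ backbone C → alcohol.
  CO: –C(=O)– with carbon on both sides → ketone.
  CH2NH2: –NH2 on an sp³ carbon with no adjacent C=O → amine.
Aldehyde appears at: CH(CHO) → 1.

1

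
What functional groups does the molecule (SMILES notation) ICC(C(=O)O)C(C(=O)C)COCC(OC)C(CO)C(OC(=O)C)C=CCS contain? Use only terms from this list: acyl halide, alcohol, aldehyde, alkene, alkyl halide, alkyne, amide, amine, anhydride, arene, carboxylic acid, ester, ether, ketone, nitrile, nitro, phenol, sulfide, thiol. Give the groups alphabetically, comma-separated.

Working along the chain:
  ICH2: halogen on an sp³ carbon → alkyl halide.
  CH(COOH): pendant –COOH: carbonyl C bonded to C and –OH → carboxylic acid.
  CH(COCH3): pendant –COCH3: carbonyl C bonded to two carbons → ketone.
  CH2OCH2: C–O–C with sp³ carbons on both sides and no adjacent C=O → ether.
  CH(OCH3): pendant –OCH3: C–O–C with sp³ C, no adjacent C=O → ether.
  CH(CH2OH): pendant –CH2OH on an sp³ backbone C → alcohol.
  CH(OCOCH3): pendant –OC(=O)CH3: an acyloxy group → ester.
  CH=CH: C=C double bond → alkene.
  CH2SH: –SH on an sp³ carbon → thiol.

alcohol, alkene, alkyl halide, carboxylic acid, ester, ether, ketone, thiol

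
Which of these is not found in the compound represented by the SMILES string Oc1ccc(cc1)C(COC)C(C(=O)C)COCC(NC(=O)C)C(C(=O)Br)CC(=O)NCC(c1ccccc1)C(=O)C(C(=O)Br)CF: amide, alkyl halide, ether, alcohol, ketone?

ketone: present (CH(COCH3) — pendant –COCH3: carbonyl C bonded to two carbons → ketone).
alkyl halide: present (CH2F — halogen on an sp³ carbon → alkyl halide).
ether: present (CH(CH2OCH3) — pendant –CH2OCH3: C–O–C linkage → ether).
amide: present (CH(NHCOCH3) — pendant –NHC(=O)CH3: N bonded to a carbonyl → amide (not amine)).
alcohol: absent. In HOC6H4, the –OH is on an aromatic ring carbon; that is a phenol, not an alcohol.

alcohol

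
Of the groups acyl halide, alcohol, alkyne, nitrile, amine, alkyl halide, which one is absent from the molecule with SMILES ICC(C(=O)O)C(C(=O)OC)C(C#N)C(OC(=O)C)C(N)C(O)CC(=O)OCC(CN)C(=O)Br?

alkyne

alcohol: present (CH(OH) — –OH on an sp³ carbon → alcohol (secondary)).
amine: present (CH(NH2) — –NH2 on an sp³ carbon with no adjacent C=O → amine).
acyl halide: present (COBr — –C(=O)Br: carbonyl C bonded to C and to a halogen → acyl halide (not alkyl halide)).
alkyl halide: present (ICH2 — halogen on an sp³ carbon → alkyl halide).
nitrile: present (CH(CN) — pendant –C≡N: nitrile).
alkyne: absent. In CH(CN), the triple bond is C≡N, not C≡C, so it is a nitrile.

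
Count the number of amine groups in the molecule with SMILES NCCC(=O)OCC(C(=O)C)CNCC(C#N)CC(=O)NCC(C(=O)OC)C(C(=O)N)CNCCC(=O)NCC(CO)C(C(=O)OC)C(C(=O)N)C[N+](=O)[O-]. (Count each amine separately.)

3

Working along the chain:
  H2NCH2: –NH2 on an sp³ carbon with no adjacent C=O → amine.
  CH2COOCH2: –C(=O)–O–C with C on the carbonyl side → ester.
  CH(COCH3): pendant –COCH3: carbonyl C bonded to two carbons → ketone.
  CH2NHCH2: C–N–C with sp³ carbons and no adjacent C=O → amine (secondary).
  CH(CN): pendant –C≡N: nitrile.
  CH2CONHCH2: –C(=O)–N– linkage → amide (the N is not an amine).
  CH(COOCH3): pendant –COOCH3: carbonyl C bonded to C and –OCH3 → ester.
  CH(CONH2): pendant –CONH2: carbonyl C bonded to C and N → amide.
  CH2NHCH2: C–N–C with sp³ carbons and no adjacent C=O → amine (secondary).
  CH2CONHCH2: –C(=O)–N– linkage → amide (the N is not an amine).
  CH(CH2OH): pendant –CH2OH on an sp³ backbone C → alcohol.
  CH(COOCH3): pendant –COOCH3: carbonyl C bonded to C and –OCH3 → ester.
  CH(CONH2): pendant –CONH2: carbonyl C bonded to C and N → amide.
  CH2NO2: –NO2 on carbon → nitro group.
Amine appears at: H2NCH2, CH2NHCH2, CH2NHCH2 → 3.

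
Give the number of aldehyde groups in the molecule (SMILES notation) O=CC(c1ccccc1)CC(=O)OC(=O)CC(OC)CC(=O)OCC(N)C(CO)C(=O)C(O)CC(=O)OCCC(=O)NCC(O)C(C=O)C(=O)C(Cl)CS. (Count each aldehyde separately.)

Taking each segment in turn:
  OHC: terminal –CHO: carbonyl C bonded to H and C → aldehyde.
  CH(C6H5): pendant –C6H5: benzene ring → arene.
  CH2CO-O-COCH2: two acyl groups sharing one oxygen, –C(=O)–O–C(=O)– → anhydride.
  CH(OCH3): pendant –OCH3: C–O–C with sp³ C, no adjacent C=O → ether.
  CH2COOCH2: –C(=O)–O–C with C on the carbonyl side → ester.
  CH(NH2): –NH2 on an sp³ carbon with no adjacent C=O → amine.
  CH(CH2OH): pendant –CH2OH on an sp³ backbone C → alcohol.
  CO: –C(=O)– with carbon on both sides → ketone.
  CH(OH): –OH on an sp³ carbon → alcohol (secondary).
  CH2COOCH2: –C(=O)–O–C with C on the carbonyl side → ester.
  CH2CONHCH2: –C(=O)–N– linkage → amide (the N is not an amine).
  CH(OH): –OH on an sp³ carbon → alcohol (secondary).
  CH(CHO): pendant –CHO: carbonyl C bonded to C and H → aldehyde.
  CO: –C(=O)– with carbon on both sides → ketone.
  CH(Cl): halogen on an sp³ carbon → alkyl halide.
  CH2SH: –SH on an sp³ carbon → thiol.
Aldehyde appears at: OHC, CH(CHO) → 2.

2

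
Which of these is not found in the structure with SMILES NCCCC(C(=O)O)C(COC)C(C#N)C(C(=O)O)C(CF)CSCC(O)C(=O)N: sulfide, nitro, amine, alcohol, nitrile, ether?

sulfide: present (CH2SCH2 — C–S–C linkage → sulfide (thioether)).
alcohol: present (CH(OH) — –OH on an sp³ carbon → alcohol (secondary)).
nitrile: present (CH(CN) — pendant –C≡N: nitrile).
amine: present (H2NCH2 — –NH2 on an sp³ carbon with no adjacent C=O → amine).
ether: present (CH(CH2OCH3) — pendant –CH2OCH3: C–O–C linkage → ether).
nitro: no segment matches this pattern.

nitro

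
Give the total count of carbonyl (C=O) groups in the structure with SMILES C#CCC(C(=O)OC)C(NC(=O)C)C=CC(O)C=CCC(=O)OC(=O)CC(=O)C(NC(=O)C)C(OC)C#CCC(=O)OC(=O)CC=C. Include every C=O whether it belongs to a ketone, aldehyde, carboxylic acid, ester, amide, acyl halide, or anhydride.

8

CH(COOCH3): ester, 1 C=O (running total 1).
CH(NHCOCH3): amide, 1 C=O (running total 2).
CH2CO-O-COCH2: anhydride, 2 C=O (running total 4).
CO: ketone, 1 C=O (running total 5).
CH(NHCOCH3): amide, 1 C=O (running total 6).
CH2CO-O-COCH2: anhydride, 2 C=O (running total 8).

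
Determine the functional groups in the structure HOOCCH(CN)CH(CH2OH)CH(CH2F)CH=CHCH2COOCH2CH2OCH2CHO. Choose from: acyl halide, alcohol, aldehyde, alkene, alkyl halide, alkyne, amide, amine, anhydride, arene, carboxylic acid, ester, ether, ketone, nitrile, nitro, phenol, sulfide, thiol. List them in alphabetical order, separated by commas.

Reading the structure from left to right:
  HOOC: –COOH: carbonyl C bonded to –OH and C → carboxylic acid (the –OH is not a separate alcohol).
  CH(CN): pendant –C≡N: nitrile.
  CH(CH2OH): pendant –CH2OH on an sp³ backbone C → alcohol.
  CH(CH2F): pendant –CH2X: halogen on sp³ carbon → alkyl halide.
  CH=CH: C=C double bond → alkene.
  CH2COOCH2: –C(=O)–O–C with C on the carbonyl side → ester.
  CH2OCH2: C–O–C with sp³ carbons on both sides and no adjacent C=O → ether.
  CHO: terminal –CHO: carbonyl C bonded to H and C → aldehyde.

alcohol, aldehyde, alkene, alkyl halide, carboxylic acid, ester, ether, nitrile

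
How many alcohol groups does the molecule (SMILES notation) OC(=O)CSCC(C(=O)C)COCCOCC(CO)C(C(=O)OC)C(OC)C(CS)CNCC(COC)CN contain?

1

Taking each segment in turn:
  HOOC: –COOH: carbonyl C bonded to –OH and C → carboxylic acid (the –OH is not a separate alcohol).
  CH2SCH2: C–S–C linkage → sulfide (thioether).
  CH(COCH3): pendant –COCH3: carbonyl C bonded to two carbons → ketone.
  CH2OCH2: C–O–C with sp³ carbons on both sides and no adjacent C=O → ether.
  CH2OCH2: C–O–C with sp³ carbons on both sides and no adjacent C=O → ether.
  CH(CH2OH): pendant –CH2OH on an sp³ backbone C → alcohol.
  CH(COOCH3): pendant –COOCH3: carbonyl C bonded to C and –OCH3 → ester.
  CH(OCH3): pendant –OCH3: C–O–C with sp³ C, no adjacent C=O → ether.
  CH(CH2SH): pendant –CH2SH → thiol.
  CH2NHCH2: C–N–C with sp³ carbons and no adjacent C=O → amine (secondary).
  CH(CH2OCH3): pendant –CH2OCH3: C–O–C linkage → ether.
  CH2NH2: –NH2 on an sp³ carbon with no adjacent C=O → amine.
Alcohol appears at: CH(CH2OH) → 1.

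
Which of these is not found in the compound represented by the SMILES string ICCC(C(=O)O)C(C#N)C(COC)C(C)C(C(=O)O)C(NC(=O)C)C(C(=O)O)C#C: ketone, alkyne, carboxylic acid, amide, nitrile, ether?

ketone

alkyne: present (C≡CH — C≡C triple bond → alkyne).
ether: present (CH(CH2OCH3) — pendant –CH2OCH3: C–O–C linkage → ether).
nitrile: present (CH(CN) — pendant –C≡N: nitrile).
amide: present (CH(NHCOCH3) — pendant –NHC(=O)CH3: N bonded to a carbonyl → amide (not amine)).
carboxylic acid: present (CH(COOH) — pendant –COOH: carbonyl C bonded to C and –OH → carboxylic acid).
ketone: absent. In CH(NHCOCH3), the C=O is bonded to nitrogen, which defines an amide, not a ketone. In CH(COOH), the C=O bears an –OH, making it a carboxylic acid rather than a ketone.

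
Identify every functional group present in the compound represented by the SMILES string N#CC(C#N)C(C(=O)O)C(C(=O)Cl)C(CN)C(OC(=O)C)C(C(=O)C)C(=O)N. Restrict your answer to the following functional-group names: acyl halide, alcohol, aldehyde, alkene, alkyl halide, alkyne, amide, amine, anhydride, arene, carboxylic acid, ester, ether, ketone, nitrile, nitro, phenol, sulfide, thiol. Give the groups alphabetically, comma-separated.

Taking each segment in turn:
  N≡C: N≡C–: carbon triple-bonded to nitrogen → nitrile.
  CH(CN): pendant –C≡N: nitrile.
  CH(COOH): pendant –COOH: carbonyl C bonded to C and –OH → carboxylic acid.
  CH(COCl): pendant –C(=O)X: carbonyl C bonded to C and halogen → acyl halide.
  CH(CH2NH2): pendant –CH2NH2: N on sp³ C, no adjacent C=O → amine.
  CH(OCOCH3): pendant –OC(=O)CH3: an acyloxy group → ester.
  CH(COCH3): pendant –COCH3: carbonyl C bonded to two carbons → ketone.
  CONH2: –C(=O)NH2: carbonyl C bonded to C and to N → amide (the N is not a separate amine).

acyl halide, amide, amine, carboxylic acid, ester, ketone, nitrile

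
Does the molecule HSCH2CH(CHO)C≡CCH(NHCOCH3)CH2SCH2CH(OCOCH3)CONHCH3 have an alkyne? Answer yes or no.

Working along the chain:
  HSCH2: –SH on an sp³ carbon → thiol.
  CH(CHO): pendant –CHO: carbonyl C bonded to C and H → aldehyde.
  C≡C: C≡C triple bond → alkyne.
  CH(NHCOCH3): pendant –NHC(=O)CH3: N bonded to a carbonyl → amide (not amine).
  CH2SCH2: C–S–C linkage → sulfide (thioether).
  CH(OCOCH3): pendant –OC(=O)CH3: an acyloxy group → ester.
  CONHCH3: –C(=O)NHCH3: carbonyl C bonded to C and to N → amide (the N is not an amine).
The C≡C segment supplies the alkyne: C≡C triple bond → alkyne.

yes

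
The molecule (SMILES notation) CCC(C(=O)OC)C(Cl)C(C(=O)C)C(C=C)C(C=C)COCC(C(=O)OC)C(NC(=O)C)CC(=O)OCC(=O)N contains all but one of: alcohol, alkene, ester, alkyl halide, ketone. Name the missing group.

ester: present (CH(COOCH3) — pendant –COOCH3: carbonyl C bonded to C and –OCH3 → ester).
alkene: present (CH(CH=CH2) — pendant –CH=CH2: C=C double bond → alkene).
alkyl halide: present (CH(Cl) — halogen on an sp³ carbon → alkyl halide).
ketone: present (CH(COCH3) — pendant –COCH3: carbonyl C bonded to two carbons → ketone).
alcohol: no segment matches this pattern.

alcohol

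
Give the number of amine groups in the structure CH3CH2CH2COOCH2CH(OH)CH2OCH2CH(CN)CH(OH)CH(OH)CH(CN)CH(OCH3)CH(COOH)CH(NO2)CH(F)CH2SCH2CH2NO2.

–C(=O)–O–C with C on the carbonyl side → ester.
–OH on an sp³ carbon → alcohol (secondary).
C–O–C with sp³ carbons on both sides and no adjacent C=O → ether.
pendant –C≡N: nitrile.
–OH on an sp³ carbon → alcohol (secondary).
–OH on an sp³ carbon → alcohol (secondary).
pendant –C≡N: nitrile.
pendant –OCH3: C–O–C with sp³ C, no adjacent C=O → ether.
pendant –COOH: carbonyl C bonded to C and –OH → carboxylic acid.
–NO2 on an sp³ carbon → nitro (the N=O is not a carbonyl).
halogen on an sp³ carbon → alkyl halide.
C–S–C linkage → sulfide (thioether).
–NO2 on carbon → nitro group.
No segment is a amine: CH(CN) is nitrile, not amine; CH(CN) is nitrile, not amine; CH(NO2) is nitro, not amine. → 0.

0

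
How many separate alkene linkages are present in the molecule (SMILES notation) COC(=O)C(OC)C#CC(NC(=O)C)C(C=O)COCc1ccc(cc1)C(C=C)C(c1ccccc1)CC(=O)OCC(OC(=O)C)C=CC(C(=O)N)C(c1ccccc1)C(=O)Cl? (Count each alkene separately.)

Working along the chain:
  CH3OOC: CH3O–C(=O)–: carbonyl C bonded to C and to –OCH3 → ester (not ketone + ether).
  CH(OCH3): pendant –OCH3: C–O–C with sp³ C, no adjacent C=O → ether.
  C≡C: C≡C triple bond → alkyne.
  CH(NHCOCH3): pendant –NHC(=O)CH3: N bonded to a carbonyl → amide (not amine).
  CH(CHO): pendant –CHO: carbonyl C bonded to C and H → aldehyde.
  CH2OCH2: C–O–C with sp³ carbons on both sides and no adjacent C=O → ether.
  C6H4: para-disubstituted benzene ring → arene.
  CH(CH=CH2): pendant –CH=CH2: C=C double bond → alkene.
  CH(C6H5): pendant –C6H5: benzene ring → arene.
  CH2COOCH2: –C(=O)–O–C with C on the carbonyl side → ester.
  CH(OCOCH3): pendant –OC(=O)CH3: an acyloxy group → ester.
  CH=CH: C=C double bond → alkene.
  CH(CONH2): pendant –CONH2: carbonyl C bonded to C and N → amide.
  CH(C6H5): pendant –C6H5: benzene ring → arene.
  COCl: –C(=O)Cl: carbonyl C bonded to C and to a halogen → acyl halide (not alkyl halide).
Alkene appears at: CH(CH=CH2), CH=CH → 2.

2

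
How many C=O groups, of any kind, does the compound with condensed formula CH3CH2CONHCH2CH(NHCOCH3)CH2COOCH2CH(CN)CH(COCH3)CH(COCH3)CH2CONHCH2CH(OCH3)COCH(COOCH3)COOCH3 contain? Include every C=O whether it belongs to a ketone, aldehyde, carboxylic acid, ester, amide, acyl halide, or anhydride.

9

CH2CONHCH2: amide, 1 C=O (running total 1).
CH(NHCOCH3): amide, 1 C=O (running total 2).
CH2COOCH2: ester, 1 C=O (running total 3).
CH(COCH3): ketone, 1 C=O (running total 4).
CH(COCH3): ketone, 1 C=O (running total 5).
CH2CONHCH2: amide, 1 C=O (running total 6).
CO: ketone, 1 C=O (running total 7).
CH(COOCH3): ester, 1 C=O (running total 8).
COOCH3: ester, 1 C=O (running total 9).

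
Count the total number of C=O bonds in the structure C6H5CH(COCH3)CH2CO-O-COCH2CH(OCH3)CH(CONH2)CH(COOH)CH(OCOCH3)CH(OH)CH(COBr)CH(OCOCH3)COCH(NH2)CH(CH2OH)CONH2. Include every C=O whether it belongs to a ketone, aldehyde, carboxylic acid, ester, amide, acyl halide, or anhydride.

CH(COCH3): ketone, 1 C=O (running total 1).
CH2CO-O-COCH2: anhydride, 2 C=O (running total 3).
CH(CONH2): amide, 1 C=O (running total 4).
CH(COOH): carboxylic acid, 1 C=O (running total 5).
CH(OCOCH3): ester, 1 C=O (running total 6).
CH(COBr): acyl halide, 1 C=O (running total 7).
CH(OCOCH3): ester, 1 C=O (running total 8).
CO: ketone, 1 C=O (running total 9).
CONH2: amide, 1 C=O (running total 10).

10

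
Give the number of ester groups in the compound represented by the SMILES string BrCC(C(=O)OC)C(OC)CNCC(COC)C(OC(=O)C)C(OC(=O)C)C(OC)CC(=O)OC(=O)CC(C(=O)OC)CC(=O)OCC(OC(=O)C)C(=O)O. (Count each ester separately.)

6

Working along the chain:
  BrCH2: halogen on an sp³ carbon → alkyl halide.
  CH(COOCH3): pendant –COOCH3: carbonyl C bonded to C and –OCH3 → ester.
  CH(OCH3): pendant –OCH3: C–O–C with sp³ C, no adjacent C=O → ether.
  CH2NHCH2: C–N–C with sp³ carbons and no adjacent C=O → amine (secondary).
  CH(CH2OCH3): pendant –CH2OCH3: C–O–C linkage → ether.
  CH(OCOCH3): pendant –OC(=O)CH3: an acyloxy group → ester.
  CH(OCOCH3): pendant –OC(=O)CH3: an acyloxy group → ester.
  CH(OCH3): pendant –OCH3: C–O–C with sp³ C, no adjacent C=O → ether.
  CH2CO-O-COCH2: two acyl groups sharing one oxygen, –C(=O)–O–C(=O)– → anhydride.
  CH(COOCH3): pendant –COOCH3: carbonyl C bonded to C and –OCH3 → ester.
  CH2COOCH2: –C(=O)–O–C with C on the carbonyl side → ester.
  CH(OCOCH3): pendant –OC(=O)CH3: an acyloxy group → ester.
  COOH: –COOH: carbonyl C bonded to –OH and C → carboxylic acid (the –OH is not a separate alcohol).
Ester appears at: CH(COOCH3), CH(OCOCH3), CH(OCOCH3), CH(COOCH3), CH2COOCH2, CH(OCOCH3) → 6.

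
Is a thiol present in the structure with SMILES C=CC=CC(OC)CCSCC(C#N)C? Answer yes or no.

no

C=C double bond → alkene.
C=C double bond → alkene.
pendant –OCH3: C–O–C with sp³ C, no adjacent C=O → ether.
C–S–C linkage → sulfide (thioether).
pendant –C≡N: nitrile.
The groups actually present are: alkene, ether, nitrile, sulfide.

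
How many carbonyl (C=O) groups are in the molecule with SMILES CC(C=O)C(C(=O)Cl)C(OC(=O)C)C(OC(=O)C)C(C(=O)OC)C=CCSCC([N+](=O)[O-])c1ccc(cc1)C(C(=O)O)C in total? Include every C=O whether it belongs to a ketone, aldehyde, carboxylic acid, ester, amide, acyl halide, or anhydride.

CH(CHO): aldehyde, 1 C=O (running total 1).
CH(COCl): acyl halide, 1 C=O (running total 2).
CH(OCOCH3): ester, 1 C=O (running total 3).
CH(OCOCH3): ester, 1 C=O (running total 4).
CH(COOCH3): ester, 1 C=O (running total 5).
CH(COOH): carboxylic acid, 1 C=O (running total 6).

6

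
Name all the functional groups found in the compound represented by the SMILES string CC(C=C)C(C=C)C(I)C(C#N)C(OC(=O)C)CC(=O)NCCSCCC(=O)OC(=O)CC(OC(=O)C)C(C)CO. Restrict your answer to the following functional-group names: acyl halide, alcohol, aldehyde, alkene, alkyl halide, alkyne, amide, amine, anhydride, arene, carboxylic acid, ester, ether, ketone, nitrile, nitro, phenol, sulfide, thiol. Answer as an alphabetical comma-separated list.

pendant –CH=CH2: C=C double bond → alkene.
pendant –CH=CH2: C=C double bond → alkene.
halogen on an sp³ carbon → alkyl halide.
pendant –C≡N: nitrile.
pendant –OC(=O)CH3: an acyloxy group → ester.
–C(=O)–N– linkage → amide (the N is not an amine).
C–S–C linkage → sulfide (thioether).
two acyl groups sharing one oxygen, –C(=O)–O–C(=O)– → anhydride.
pendant –OC(=O)CH3: an acyloxy group → ester.
–OH on an sp³ carbon → alcohol.

alcohol, alkene, alkyl halide, amide, anhydride, ester, nitrile, sulfide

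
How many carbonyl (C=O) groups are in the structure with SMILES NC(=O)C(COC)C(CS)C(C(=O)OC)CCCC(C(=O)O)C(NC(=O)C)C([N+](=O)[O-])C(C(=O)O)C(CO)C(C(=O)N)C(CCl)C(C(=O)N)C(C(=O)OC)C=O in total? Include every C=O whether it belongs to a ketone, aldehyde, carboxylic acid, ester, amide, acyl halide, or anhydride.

H2NCO: amide, 1 C=O (running total 1).
CH(COOCH3): ester, 1 C=O (running total 2).
CH(COOH): carboxylic acid, 1 C=O (running total 3).
CH(NHCOCH3): amide, 1 C=O (running total 4).
CH(COOH): carboxylic acid, 1 C=O (running total 5).
CH(CONH2): amide, 1 C=O (running total 6).
CH(CONH2): amide, 1 C=O (running total 7).
CH(COOCH3): ester, 1 C=O (running total 8).
CHO: aldehyde, 1 C=O (running total 9).

9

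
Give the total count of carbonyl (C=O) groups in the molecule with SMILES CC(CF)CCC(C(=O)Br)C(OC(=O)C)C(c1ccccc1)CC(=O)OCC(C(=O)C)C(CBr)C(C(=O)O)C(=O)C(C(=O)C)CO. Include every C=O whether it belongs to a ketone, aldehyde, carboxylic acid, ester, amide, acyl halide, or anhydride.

7

CH(COBr): acyl halide, 1 C=O (running total 1).
CH(OCOCH3): ester, 1 C=O (running total 2).
CH2COOCH2: ester, 1 C=O (running total 3).
CH(COCH3): ketone, 1 C=O (running total 4).
CH(COOH): carboxylic acid, 1 C=O (running total 5).
CO: ketone, 1 C=O (running total 6).
CH(COCH3): ketone, 1 C=O (running total 7).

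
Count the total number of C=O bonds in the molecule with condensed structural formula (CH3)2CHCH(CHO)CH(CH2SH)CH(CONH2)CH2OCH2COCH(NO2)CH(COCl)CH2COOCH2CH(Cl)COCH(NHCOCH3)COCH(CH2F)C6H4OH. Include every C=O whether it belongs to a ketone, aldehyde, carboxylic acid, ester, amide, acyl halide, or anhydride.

8

CH(CHO): aldehyde, 1 C=O (running total 1).
CH(CONH2): amide, 1 C=O (running total 2).
CO: ketone, 1 C=O (running total 3).
CH(COCl): acyl halide, 1 C=O (running total 4).
CH2COOCH2: ester, 1 C=O (running total 5).
CO: ketone, 1 C=O (running total 6).
CH(NHCOCH3): amide, 1 C=O (running total 7).
CO: ketone, 1 C=O (running total 8).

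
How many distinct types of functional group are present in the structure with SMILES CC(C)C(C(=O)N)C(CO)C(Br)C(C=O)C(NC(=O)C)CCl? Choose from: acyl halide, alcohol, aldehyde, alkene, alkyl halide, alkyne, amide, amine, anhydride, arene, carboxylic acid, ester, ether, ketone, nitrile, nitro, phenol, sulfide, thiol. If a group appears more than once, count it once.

pendant –CONH2: carbonyl C bonded to C and N → amide.
pendant –CH2OH on an sp³ backbone C → alcohol.
halogen on an sp³ carbon → alkyl halide.
pendant –CHO: carbonyl C bonded to C and H → aldehyde.
pendant –NHC(=O)CH3: N bonded to a carbonyl → amide (not amine).
halogen on an sp³ carbon → alkyl halide.
Distinct types present: alcohol, aldehyde, alkyl halide, amide.

4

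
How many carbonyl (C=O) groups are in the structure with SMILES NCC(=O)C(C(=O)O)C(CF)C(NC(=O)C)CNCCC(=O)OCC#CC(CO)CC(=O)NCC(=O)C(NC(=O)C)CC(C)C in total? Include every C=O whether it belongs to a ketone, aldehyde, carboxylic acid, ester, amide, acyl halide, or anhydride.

CO: ketone, 1 C=O (running total 1).
CH(COOH): carboxylic acid, 1 C=O (running total 2).
CH(NHCOCH3): amide, 1 C=O (running total 3).
CH2COOCH2: ester, 1 C=O (running total 4).
CH2CONHCH2: amide, 1 C=O (running total 5).
CO: ketone, 1 C=O (running total 6).
CH(NHCOCH3): amide, 1 C=O (running total 7).

7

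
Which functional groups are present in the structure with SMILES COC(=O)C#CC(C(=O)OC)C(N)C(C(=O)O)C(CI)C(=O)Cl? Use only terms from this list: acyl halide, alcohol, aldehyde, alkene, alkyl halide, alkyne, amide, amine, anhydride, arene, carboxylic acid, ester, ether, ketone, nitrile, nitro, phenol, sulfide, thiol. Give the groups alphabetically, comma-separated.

CH3O–C(=O)–: carbonyl C bonded to C and to –OCH3 → ester (not ketone + ether).
C≡C triple bond → alkyne.
pendant –COOCH3: carbonyl C bonded to C and –OCH3 → ester.
–NH2 on an sp³ carbon with no adjacent C=O → amine.
pendant –COOH: carbonyl C bonded to C and –OH → carboxylic acid.
pendant –CH2X: halogen on sp³ carbon → alkyl halide.
–C(=O)Cl: carbonyl C bonded to C and to a halogen → acyl halide (not alkyl halide).

acyl halide, alkyl halide, alkyne, amine, carboxylic acid, ester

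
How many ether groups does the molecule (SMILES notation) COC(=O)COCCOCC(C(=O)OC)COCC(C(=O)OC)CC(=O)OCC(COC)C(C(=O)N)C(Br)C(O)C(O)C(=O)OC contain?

4

Reading the structure from left to right:
  CH3OOC: CH3O–C(=O)–: carbonyl C bonded to C and to –OCH3 → ester (not ketone + ether).
  CH2OCH2: C–O–C with sp³ carbons on both sides and no adjacent C=O → ether.
  CH2OCH2: C–O–C with sp³ carbons on both sides and no adjacent C=O → ether.
  CH(COOCH3): pendant –COOCH3: carbonyl C bonded to C and –OCH3 → ester.
  CH2OCH2: C–O–C with sp³ carbons on both sides and no adjacent C=O → ether.
  CH(COOCH3): pendant –COOCH3: carbonyl C bonded to C and –OCH3 → ester.
  CH2COOCH2: –C(=O)–O–C with C on the carbonyl side → ester.
  CH(CH2OCH3): pendant –CH2OCH3: C–O–C linkage → ether.
  CH(CONH2): pendant –CONH2: carbonyl C bonded to C and N → amide.
  CH(Br): halogen on an sp³ carbon → alkyl halide.
  CH(OH): –OH on an sp³ carbon → alcohol (secondary).
  CH(OH): –OH on an sp³ carbon → alcohol (secondary).
  COOCH3: –C(=O)OCH3: carbonyl C bonded to C and to –OCH3 → ester (not ketone + ether).
Ether appears at: CH2OCH2, CH2OCH2, CH2OCH2, CH(CH2OCH3) → 4.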